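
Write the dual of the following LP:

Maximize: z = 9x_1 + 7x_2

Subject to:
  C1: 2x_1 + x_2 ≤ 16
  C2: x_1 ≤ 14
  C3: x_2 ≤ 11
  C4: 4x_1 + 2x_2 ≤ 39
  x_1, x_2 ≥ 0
Minimize: z = 16y1 + 14y2 + 11y3 + 39y4

Subject to:
  C1: -2y1 - y2 - 4y4 ≤ -9
  C2: -y1 - y3 - 2y4 ≤ -7
  y1, y2, y3, y4 ≥ 0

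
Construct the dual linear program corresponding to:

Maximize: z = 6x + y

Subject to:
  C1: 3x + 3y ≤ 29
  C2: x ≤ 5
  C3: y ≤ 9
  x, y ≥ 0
Minimize: z = 29y1 + 5y2 + 9y3

Subject to:
  C1: -3y1 - y2 ≤ -6
  C2: -3y1 - y3 ≤ -1
  y1, y2, y3 ≥ 0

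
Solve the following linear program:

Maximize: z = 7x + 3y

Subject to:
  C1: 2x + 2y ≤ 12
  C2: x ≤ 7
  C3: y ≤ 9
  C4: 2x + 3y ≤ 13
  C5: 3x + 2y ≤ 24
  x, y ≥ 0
Each vertex is the intersection of two constraint boundaries that also satisfies all remaining constraints:
  x = 0 and y = 0 → (0, 0)
  2x + 2y = 12 and y = 0 → (6, 0)
  2x + 2y = 12 and 2x + 3y = 13 → (5, 1)
  2x + 3y = 13 and x = 0 → (0, 4.333)

Evaluating z = 7x + 3y at each vertex:
  (0, 0): z = 0
  (6, 0): z = 42
  (5, 1): z = 38
  (0, 4.333): z = 13

The maximum is at (6, 0) with z = 42.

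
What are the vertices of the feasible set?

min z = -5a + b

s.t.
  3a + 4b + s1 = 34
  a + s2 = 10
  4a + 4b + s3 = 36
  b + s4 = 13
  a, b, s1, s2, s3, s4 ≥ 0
Each vertex is the intersection of two constraint boundaries that also satisfies all remaining constraints:
  a = 0 and b = 0 → (0, 0)
  4a + 4b = 36 and b = 0 → (9, 0)
  3a + 4b = 34 and 4a + 4b = 36 → (2, 7)
  3a + 4b = 34 and a = 0 → (0, 8.5)

Vertices: (0, 0), (9, 0), (2, 7), (0, 8.5)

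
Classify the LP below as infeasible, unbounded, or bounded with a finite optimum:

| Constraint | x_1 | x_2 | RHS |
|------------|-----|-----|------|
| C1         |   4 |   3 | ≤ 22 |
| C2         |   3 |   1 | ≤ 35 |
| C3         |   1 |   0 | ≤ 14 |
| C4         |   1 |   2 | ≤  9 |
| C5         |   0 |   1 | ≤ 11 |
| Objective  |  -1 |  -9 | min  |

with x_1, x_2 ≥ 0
The point (0, 4.5) satisfies every constraint, so the LP is feasible; the constraints give x_1 ≤ 14 and x_2 ≤ 11, which with x_1, x_2 ≥ 0 keep the feasible region inside a bounded box. A feasible, bounded LP attains a finite optimum at a vertex.

Feasible with finite optimum z* = -40.5 at (0, 4.5).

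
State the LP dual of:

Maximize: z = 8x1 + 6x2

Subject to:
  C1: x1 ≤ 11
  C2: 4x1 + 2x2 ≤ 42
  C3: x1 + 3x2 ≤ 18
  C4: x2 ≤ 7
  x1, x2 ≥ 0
Minimize: z = 11y1 + 42y2 + 18y3 + 7y4

Subject to:
  C1: -y1 - 4y2 - y3 ≤ -8
  C2: -2y2 - 3y3 - y4 ≤ -6
  y1, y2, y3, y4 ≥ 0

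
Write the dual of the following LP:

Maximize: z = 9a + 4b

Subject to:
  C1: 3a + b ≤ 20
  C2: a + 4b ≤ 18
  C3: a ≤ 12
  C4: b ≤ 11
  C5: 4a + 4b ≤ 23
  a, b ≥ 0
Minimize: z = 20y1 + 18y2 + 12y3 + 11y4 + 23y5

Subject to:
  C1: -3y1 - y2 - y3 - 4y5 ≤ -9
  C2: -y1 - 4y2 - y4 - 4y5 ≤ -4
  y1, y2, y3, y4, y5 ≥ 0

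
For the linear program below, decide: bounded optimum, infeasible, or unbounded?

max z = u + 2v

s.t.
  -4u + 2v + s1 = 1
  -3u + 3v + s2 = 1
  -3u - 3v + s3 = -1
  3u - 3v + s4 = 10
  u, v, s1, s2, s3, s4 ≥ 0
Feasible point: (1, 0) satisfies every constraint, so the LP is feasible.
Direction d = (1, 1): for each constraint row a, a·d ≤ 0 —
  (-4)(1) + (2)(1) = -2 ≤ 0
  (-3)(1) + (3)(1) = 0 ≤ 0
  (-3)(1) + (-3)(1) = -6 ≤ 0
  (3)(1) + (-3)(1) = 0 ≤ 0
and d ≥ 0, so (1, 0) + t·d stays feasible for every t ≥ 0. Along this ray z = u + 2v changes by 3 per unit t, so z → +∞.

The LP is unbounded; z can be made arbitrarily large.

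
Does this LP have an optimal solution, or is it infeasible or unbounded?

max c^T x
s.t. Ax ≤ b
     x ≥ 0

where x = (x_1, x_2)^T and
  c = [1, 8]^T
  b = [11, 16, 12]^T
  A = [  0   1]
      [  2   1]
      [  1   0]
The point (2.5, 11) satisfies every constraint, so the LP is feasible; the constraints give x_1 ≤ 12 and x_2 ≤ 11, which with x_1, x_2 ≥ 0 keep the feasible region inside a bounded box. A feasible, bounded LP attains a finite optimum at a vertex.

Evaluating z = x_1 + 8x_2 at each vertex:
  (0, 0): z = 0
  (8, 0): z = 8
  (2.5, 11): z = 90.5
  (0, 11): z = 88

Bounded optimum: z* = 90.5 at (2.5, 11).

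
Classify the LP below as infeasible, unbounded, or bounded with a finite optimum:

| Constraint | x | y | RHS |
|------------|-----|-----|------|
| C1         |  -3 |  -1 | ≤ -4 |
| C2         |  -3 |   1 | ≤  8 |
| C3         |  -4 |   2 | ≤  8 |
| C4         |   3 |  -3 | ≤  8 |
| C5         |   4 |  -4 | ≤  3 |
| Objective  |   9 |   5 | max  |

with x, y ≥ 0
Feasible point: (1, 1) satisfies every constraint, so the LP is feasible.
Direction d = (1, 1): for each constraint row a, a·d ≤ 0 —
  (-3)(1) + (-1)(1) = -4 ≤ 0
  (-3)(1) + (1)(1) = -2 ≤ 0
  (-4)(1) + (2)(1) = -2 ≤ 0
  (3)(1) + (-3)(1) = 0 ≤ 0
  (4)(1) + (-4)(1) = 0 ≤ 0
and d ≥ 0, so (1, 1) + t·d stays feasible for every t ≥ 0. Along this ray z = 9x + 5y changes by 14 per unit t, so z → +∞.

Unbounded: there is a feasible ray along which z → +∞.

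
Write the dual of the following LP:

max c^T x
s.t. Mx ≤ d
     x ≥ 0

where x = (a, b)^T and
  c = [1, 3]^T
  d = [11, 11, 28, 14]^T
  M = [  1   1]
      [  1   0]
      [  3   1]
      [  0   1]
Minimize: z = 11y1 + 11y2 + 28y3 + 14y4

Subject to:
  C1: -y1 - y2 - 3y3 ≤ -1
  C2: -y1 - y3 - y4 ≤ -3
  y1, y2, y3, y4 ≥ 0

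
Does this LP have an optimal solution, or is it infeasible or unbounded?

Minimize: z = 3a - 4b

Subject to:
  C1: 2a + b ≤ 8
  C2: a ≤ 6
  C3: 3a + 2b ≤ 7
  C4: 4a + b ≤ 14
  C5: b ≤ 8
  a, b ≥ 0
The point (0, 3.5) satisfies every constraint, so the LP is feasible; the constraints give a ≤ 6 and b ≤ 8, which with a, b ≥ 0 keep the feasible region inside a bounded box. A feasible, bounded LP attains a finite optimum at a vertex.

Evaluating z = 3a - 4b at each vertex:
  (0, 0): z = 0
  (2.333, 0): z = 7
  (0, 3.5): z = -14

The LP has an optimal solution: (0, 3.5) with z = -14.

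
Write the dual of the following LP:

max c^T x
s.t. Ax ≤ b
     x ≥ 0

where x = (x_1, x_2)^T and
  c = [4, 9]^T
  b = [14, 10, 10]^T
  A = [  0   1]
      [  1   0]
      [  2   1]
Minimize: z = 14y1 + 10y2 + 10y3

Subject to:
  C1: -y2 - 2y3 ≤ -4
  C2: -y1 - y3 ≤ -9
  y1, y2, y3 ≥ 0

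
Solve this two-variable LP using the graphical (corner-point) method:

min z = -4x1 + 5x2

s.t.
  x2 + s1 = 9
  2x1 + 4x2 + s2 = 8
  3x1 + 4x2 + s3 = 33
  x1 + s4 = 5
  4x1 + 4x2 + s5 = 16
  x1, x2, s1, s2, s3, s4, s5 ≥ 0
x1 = 4, x2 = 0, z = -16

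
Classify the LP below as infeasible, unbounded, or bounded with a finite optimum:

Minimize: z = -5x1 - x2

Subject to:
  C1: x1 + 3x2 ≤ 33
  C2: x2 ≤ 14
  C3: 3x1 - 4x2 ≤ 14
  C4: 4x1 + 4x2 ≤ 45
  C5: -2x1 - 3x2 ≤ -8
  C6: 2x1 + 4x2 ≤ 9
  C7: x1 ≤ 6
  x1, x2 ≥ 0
The point (4.5, 0) satisfies every constraint, so the LP is feasible; the constraints give x1 ≤ 6 and x2 ≤ 14, which with x1, x2 ≥ 0 keep the feasible region inside a bounded box. A feasible, bounded LP attains a finite optimum at a vertex.

Evaluating z = -5x1 - x2 at each vertex:
  (4, 0): z = -20
  (4.5, 0): z = -22.5
  (2.5, 1): z = -13.5

Bounded optimum: z* = -22.5 at (4.5, 0).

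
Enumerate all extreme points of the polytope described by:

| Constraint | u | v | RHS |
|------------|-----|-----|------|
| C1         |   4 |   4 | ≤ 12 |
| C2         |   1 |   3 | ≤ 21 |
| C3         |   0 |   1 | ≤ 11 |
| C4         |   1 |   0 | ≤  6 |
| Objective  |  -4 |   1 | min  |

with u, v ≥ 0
Each vertex is the intersection of two constraint boundaries that also satisfies all remaining constraints:
  u = 0 and v = 0 → (0, 0)
  4u + 4v = 12 and v = 0 → (3, 0)
  4u + 4v = 12 and u = 0 → (0, 3)

Vertices: (0, 0), (3, 0), (0, 3)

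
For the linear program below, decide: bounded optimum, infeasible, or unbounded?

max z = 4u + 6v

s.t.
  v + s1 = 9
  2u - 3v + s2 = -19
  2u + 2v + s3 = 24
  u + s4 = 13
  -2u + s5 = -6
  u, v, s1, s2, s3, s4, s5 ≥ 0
The point (3, 9) satisfies every constraint, so the LP is feasible; the constraints give u ≤ 13 and v ≤ 9, which with u, v ≥ 0 keep the feasible region inside a bounded box. A feasible, bounded LP attains a finite optimum at a vertex.

The LP has an optimal solution: (3, 9) with z = 66.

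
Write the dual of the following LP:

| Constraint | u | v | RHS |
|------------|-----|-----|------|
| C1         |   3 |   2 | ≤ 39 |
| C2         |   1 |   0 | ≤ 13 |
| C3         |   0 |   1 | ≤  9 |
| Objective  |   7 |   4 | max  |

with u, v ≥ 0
Minimize: z = 39y1 + 13y2 + 9y3

Subject to:
  C1: -3y1 - y2 ≤ -7
  C2: -2y1 - y3 ≤ -4
  y1, y2, y3 ≥ 0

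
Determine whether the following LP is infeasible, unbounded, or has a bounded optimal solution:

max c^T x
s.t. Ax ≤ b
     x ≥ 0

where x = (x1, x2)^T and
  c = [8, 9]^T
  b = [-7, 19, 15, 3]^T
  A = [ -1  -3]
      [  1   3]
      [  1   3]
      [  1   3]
One constraint requires x1 + 3x2 ≤ 3, while the constraint -x1 - 3x2 ≤ -7 is equivalent to x1 + 3x2 ≥ 7. Together they would need 7 ≤ x1 + 3x2 ≤ 3, which is impossible since 7 > 3. No point satisfies all constraints.

Infeasible: no point satisfies all constraints simultaneously.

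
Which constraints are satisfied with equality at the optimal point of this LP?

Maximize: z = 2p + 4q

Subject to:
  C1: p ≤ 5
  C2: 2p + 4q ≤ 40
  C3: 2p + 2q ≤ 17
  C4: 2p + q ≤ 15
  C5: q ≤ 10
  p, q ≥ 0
Optimal: p = 0, q = 8.5
Slack at optimum:
  C1: slack = 5
  C2: slack = 6
  C3: slack = 0 (binding)
  C4: slack = 6.5
  C5: slack = 1.5
  p ≥ 0: p = 0 (binding)
  q ≥ 0: q = 8.5
Binding constraints: C3, p ≥ 0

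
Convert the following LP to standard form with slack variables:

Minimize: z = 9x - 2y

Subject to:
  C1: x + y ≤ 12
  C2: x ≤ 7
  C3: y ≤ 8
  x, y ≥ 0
min z = 9x - 2y

s.t.
  x + y + s1 = 12
  x + s2 = 7
  y + s3 = 8
  x, y, s1, s2, s3 ≥ 0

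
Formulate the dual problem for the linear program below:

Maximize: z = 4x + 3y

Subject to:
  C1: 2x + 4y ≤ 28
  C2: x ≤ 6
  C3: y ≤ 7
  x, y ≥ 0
Minimize: z = 28y1 + 6y2 + 7y3

Subject to:
  C1: -2y1 - y2 ≤ -4
  C2: -4y1 - y3 ≤ -3
  y1, y2, y3 ≥ 0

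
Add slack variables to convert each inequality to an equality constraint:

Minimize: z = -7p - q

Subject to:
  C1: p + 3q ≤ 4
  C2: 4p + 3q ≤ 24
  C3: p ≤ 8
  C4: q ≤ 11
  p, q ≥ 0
min z = -7p - q

s.t.
  p + 3q + s1 = 4
  4p + 3q + s2 = 24
  p + s3 = 8
  q + s4 = 11
  p, q, s1, s2, s3, s4 ≥ 0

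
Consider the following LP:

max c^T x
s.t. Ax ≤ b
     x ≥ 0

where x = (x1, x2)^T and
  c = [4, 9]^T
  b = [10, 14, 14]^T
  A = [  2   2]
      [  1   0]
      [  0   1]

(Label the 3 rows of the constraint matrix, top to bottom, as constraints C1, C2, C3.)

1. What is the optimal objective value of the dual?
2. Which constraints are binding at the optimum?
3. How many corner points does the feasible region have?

1. 45 (by strong duality, equal to the primal optimum)
2. C1, x1 ≥ 0
3. 3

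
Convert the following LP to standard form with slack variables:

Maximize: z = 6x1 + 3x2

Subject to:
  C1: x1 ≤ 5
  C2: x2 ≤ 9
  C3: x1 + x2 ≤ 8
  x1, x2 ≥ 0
max z = 6x1 + 3x2

s.t.
  x1 + s1 = 5
  x2 + s2 = 9
  x1 + x2 + s3 = 8
  x1, x2, s1, s2, s3 ≥ 0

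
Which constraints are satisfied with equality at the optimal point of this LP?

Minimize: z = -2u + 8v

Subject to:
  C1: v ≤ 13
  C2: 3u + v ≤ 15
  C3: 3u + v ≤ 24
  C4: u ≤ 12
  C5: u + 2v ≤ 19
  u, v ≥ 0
Optimal: u = 5, v = 0
Slack at optimum:
  C1: slack = 13
  C2: slack = 0 (binding)
  C3: slack = 9
  C4: slack = 7
  C5: slack = 14
  u ≥ 0: u = 5
  v ≥ 0: v = 0 (binding)
Binding constraints: C2, v ≥ 0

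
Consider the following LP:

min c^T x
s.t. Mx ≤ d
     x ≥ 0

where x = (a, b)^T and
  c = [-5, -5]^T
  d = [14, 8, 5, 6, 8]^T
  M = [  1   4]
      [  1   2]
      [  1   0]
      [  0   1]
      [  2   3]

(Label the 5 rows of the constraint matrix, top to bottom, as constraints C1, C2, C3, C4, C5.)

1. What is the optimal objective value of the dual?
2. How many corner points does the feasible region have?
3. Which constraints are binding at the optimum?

1. -20 (by strong duality, equal to the primal optimum)
2. 3
3. C5, b ≥ 0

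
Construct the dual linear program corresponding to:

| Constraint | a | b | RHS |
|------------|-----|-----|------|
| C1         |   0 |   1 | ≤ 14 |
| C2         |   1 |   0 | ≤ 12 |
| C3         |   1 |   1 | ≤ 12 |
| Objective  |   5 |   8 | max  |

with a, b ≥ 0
Minimize: z = 14y1 + 12y2 + 12y3

Subject to:
  C1: -y2 - y3 ≤ -5
  C2: -y1 - y3 ≤ -8
  y1, y2, y3 ≥ 0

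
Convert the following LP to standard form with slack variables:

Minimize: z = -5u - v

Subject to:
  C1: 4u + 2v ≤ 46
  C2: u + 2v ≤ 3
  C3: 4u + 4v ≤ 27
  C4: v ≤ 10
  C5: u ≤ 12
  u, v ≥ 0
min z = -5u - v

s.t.
  4u + 2v + s1 = 46
  u + 2v + s2 = 3
  4u + 4v + s3 = 27
  v + s4 = 10
  u + s5 = 12
  u, v, s1, s2, s3, s4, s5 ≥ 0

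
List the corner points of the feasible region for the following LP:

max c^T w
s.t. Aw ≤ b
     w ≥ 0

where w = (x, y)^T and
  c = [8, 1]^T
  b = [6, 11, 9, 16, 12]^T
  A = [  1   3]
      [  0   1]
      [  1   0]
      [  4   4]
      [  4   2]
Each vertex is the intersection of two constraint boundaries that also satisfies all remaining constraints:
  x = 0 and y = 0 → (0, 0)
  4x + 2y = 12 and y = 0 → (3, 0)
  x + 3y = 6 and 4x + 2y = 12 → (2.4, 1.2)
  x + 3y = 6 and x = 0 → (0, 2)

Vertices: (0, 0), (3, 0), (2.4, 1.2), (0, 2)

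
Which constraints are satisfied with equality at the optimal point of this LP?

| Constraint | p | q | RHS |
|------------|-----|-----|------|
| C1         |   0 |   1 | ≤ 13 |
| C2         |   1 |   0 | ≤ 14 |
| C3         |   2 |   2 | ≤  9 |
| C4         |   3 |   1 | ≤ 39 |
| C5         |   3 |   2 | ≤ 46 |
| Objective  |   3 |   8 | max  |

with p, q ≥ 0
Optimal: p = 0, q = 4.5
Binding: C3, p ≥ 0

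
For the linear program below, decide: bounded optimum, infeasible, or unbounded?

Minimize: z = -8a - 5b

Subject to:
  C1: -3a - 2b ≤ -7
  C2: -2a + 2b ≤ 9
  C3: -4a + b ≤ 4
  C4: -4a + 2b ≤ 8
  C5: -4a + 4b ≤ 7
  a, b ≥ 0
Feasible point: (1, 2) satisfies every constraint, so the LP is feasible.
Direction d = (1, 0): for each constraint row a, a·d ≤ 0 —
  (-3)(1) + (-2)(0) = -3 ≤ 0
  (-2)(1) + (2)(0) = -2 ≤ 0
  (-4)(1) + (1)(0) = -4 ≤ 0
  (-4)(1) + (2)(0) = -4 ≤ 0
  (-4)(1) + (4)(0) = -4 ≤ 0
and d ≥ 0, so (1, 2) + t·d stays feasible for every t ≥ 0. Along this ray z = -8a - 5b changes by -8 per unit t, so z → −∞.

The LP is unbounded; z can be made arbitrarily small.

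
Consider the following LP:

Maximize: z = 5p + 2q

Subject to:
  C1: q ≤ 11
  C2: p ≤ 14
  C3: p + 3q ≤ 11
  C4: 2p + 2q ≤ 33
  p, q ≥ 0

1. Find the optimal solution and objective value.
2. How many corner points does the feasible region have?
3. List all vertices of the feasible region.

1. p = 11, q = 0, z = 55
2. 3
3. (0, 0), (11, 0), (0, 3.667)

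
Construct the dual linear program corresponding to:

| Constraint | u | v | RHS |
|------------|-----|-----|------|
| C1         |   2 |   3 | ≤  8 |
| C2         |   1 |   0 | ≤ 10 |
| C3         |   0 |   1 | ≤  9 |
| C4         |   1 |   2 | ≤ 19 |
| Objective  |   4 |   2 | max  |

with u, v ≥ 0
Minimize: z = 8y1 + 10y2 + 9y3 + 19y4

Subject to:
  C1: -2y1 - y2 - y4 ≤ -4
  C2: -3y1 - y3 - 2y4 ≤ -2
  y1, y2, y3, y4 ≥ 0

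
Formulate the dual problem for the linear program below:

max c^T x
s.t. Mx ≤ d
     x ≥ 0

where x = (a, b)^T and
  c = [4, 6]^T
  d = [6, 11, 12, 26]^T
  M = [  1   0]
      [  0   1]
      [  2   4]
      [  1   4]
Minimize: z = 6y1 + 11y2 + 12y3 + 26y4

Subject to:
  C1: -y1 - 2y3 - y4 ≤ -4
  C2: -y2 - 4y3 - 4y4 ≤ -6
  y1, y2, y3, y4 ≥ 0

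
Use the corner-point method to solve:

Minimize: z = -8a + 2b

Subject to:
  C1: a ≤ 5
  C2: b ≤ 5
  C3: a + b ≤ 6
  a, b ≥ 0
Each vertex is the intersection of two constraint boundaries that also satisfies all remaining constraints:
  a = 0 and b = 0 → (0, 0)
  a = 5 and b = 0 → (5, 0)
  a = 5 and a + b = 6 → (5, 1)
  b = 5 and a + b = 6 → (1, 5)
  b = 5 and a = 0 → (0, 5)

Evaluating z = -8a + 2b at each vertex:
  (0, 0): z = 0
  (5, 0): z = -40
  (5, 1): z = -38
  (1, 5): z = 2
  (0, 5): z = 10

The minimum is at (5, 0) with z = -40.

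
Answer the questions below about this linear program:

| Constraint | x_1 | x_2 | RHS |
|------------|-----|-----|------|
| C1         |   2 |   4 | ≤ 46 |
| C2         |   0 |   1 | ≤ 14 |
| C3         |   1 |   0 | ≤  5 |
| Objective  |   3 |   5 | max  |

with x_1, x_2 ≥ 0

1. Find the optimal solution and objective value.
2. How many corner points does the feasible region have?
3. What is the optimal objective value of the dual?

1. x_1 = 5, x_2 = 9, z = 60
2. 4
3. 60 (by strong duality, equal to the primal optimum)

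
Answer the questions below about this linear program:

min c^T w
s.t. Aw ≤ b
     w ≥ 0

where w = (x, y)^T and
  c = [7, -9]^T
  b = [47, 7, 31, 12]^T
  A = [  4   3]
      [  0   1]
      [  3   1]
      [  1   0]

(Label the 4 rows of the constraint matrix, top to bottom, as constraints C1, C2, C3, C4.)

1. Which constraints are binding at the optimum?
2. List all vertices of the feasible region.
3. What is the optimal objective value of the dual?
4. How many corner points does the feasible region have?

1. C2, x ≥ 0
2. (0, 0), (10.33, 0), (9.2, 3.4), (6.5, 7), (0, 7)
3. -63 (by strong duality, equal to the primal optimum)
4. 5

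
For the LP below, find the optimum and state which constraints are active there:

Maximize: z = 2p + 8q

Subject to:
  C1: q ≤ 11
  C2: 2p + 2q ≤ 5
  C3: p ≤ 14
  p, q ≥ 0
Optimal: p = 0, q = 2.5
Binding: C2, p ≥ 0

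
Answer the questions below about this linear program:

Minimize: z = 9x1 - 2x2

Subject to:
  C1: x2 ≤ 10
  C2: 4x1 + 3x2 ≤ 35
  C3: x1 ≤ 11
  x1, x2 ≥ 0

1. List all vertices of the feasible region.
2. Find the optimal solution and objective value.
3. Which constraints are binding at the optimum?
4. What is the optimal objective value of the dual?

1. (0, 0), (8.75, 0), (1.25, 10), (0, 10)
2. x1 = 0, x2 = 10, z = -20
3. C1, x1 ≥ 0
4. -20 (by strong duality, equal to the primal optimum)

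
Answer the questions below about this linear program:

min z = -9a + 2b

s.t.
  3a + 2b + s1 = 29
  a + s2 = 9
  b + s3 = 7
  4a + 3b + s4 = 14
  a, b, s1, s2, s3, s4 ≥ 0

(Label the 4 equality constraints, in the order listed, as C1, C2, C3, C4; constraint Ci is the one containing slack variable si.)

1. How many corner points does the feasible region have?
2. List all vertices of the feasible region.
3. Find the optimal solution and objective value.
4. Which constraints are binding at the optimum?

1. 3
2. (0, 0), (3.5, 0), (0, 4.667)
3. a = 3.5, b = 0, z = -31.5
4. C4, b ≥ 0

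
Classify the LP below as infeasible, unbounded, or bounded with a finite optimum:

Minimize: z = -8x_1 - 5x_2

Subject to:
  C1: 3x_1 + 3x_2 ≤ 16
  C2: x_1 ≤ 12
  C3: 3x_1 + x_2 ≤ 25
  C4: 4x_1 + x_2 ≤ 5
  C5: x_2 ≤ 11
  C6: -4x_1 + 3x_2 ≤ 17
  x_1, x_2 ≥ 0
The point (0, 5) satisfies every constraint, so the LP is feasible; the constraints give x_1 ≤ 12 and x_2 ≤ 11, which with x_1, x_2 ≥ 0 keep the feasible region inside a bounded box. A feasible, bounded LP attains a finite optimum at a vertex.

Feasible with finite optimum z* = -25 at (0, 5).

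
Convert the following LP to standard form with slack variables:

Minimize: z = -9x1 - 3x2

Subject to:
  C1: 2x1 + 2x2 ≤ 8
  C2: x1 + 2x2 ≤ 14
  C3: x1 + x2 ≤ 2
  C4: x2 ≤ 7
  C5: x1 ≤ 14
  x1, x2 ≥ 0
min z = -9x1 - 3x2

s.t.
  2x1 + 2x2 + s1 = 8
  x1 + 2x2 + s2 = 14
  x1 + x2 + s3 = 2
  x2 + s4 = 7
  x1 + s5 = 14
  x1, x2, s1, s2, s3, s4, s5 ≥ 0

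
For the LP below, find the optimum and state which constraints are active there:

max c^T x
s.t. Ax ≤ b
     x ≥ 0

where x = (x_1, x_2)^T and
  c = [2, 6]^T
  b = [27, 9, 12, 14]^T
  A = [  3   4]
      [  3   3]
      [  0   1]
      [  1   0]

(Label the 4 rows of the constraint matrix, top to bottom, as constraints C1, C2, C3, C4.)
Optimal: x_1 = 0, x_2 = 3
Binding: C2, x_1 ≥ 0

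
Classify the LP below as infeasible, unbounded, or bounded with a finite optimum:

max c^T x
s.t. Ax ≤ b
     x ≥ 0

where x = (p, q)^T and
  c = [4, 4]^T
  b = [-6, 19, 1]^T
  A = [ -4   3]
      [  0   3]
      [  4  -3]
One constraint requires 4p - 3q ≤ 1, while the constraint -4p + 3q ≤ -6 is equivalent to 4p - 3q ≥ 6. Together they would need 6 ≤ 4p - 3q ≤ 1, which is impossible since 6 > 1. No point satisfies all constraints.

The feasible region is empty; the LP is infeasible.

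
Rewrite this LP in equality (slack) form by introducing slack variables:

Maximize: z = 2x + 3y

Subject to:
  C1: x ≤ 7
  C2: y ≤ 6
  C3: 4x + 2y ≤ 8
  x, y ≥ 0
max z = 2x + 3y

s.t.
  x + s1 = 7
  y + s2 = 6
  4x + 2y + s3 = 8
  x, y, s1, s2, s3 ≥ 0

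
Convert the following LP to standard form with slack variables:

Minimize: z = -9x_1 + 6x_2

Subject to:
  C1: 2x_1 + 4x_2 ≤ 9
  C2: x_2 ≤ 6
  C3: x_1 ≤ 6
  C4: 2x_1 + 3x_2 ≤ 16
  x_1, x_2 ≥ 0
min z = -9x_1 + 6x_2

s.t.
  2x_1 + 4x_2 + s1 = 9
  x_2 + s2 = 6
  x_1 + s3 = 6
  2x_1 + 3x_2 + s4 = 16
  x_1, x_2, s1, s2, s3, s4 ≥ 0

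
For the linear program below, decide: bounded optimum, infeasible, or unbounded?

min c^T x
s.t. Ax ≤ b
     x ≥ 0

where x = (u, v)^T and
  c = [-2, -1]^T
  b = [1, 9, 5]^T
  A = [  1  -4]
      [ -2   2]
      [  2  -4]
Feasible point: (0, 0) satisfies every constraint, so the LP is feasible.
Direction d = (1, 1): for each constraint row a, a·d ≤ 0 —
  (1)(1) + (-4)(1) = -3 ≤ 0
  (-2)(1) + (2)(1) = 0 ≤ 0
  (2)(1) + (-4)(1) = -2 ≤ 0
and d ≥ 0, so (0, 0) + t·d stays feasible for every t ≥ 0. Along this ray z = -2u - v changes by -3 per unit t, so z → −∞.

Unbounded: there is a feasible ray along which z → −∞.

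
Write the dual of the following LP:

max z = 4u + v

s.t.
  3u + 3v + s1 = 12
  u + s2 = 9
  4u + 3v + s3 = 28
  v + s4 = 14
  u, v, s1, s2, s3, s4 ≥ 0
Minimize: z = 12y1 + 9y2 + 28y3 + 14y4

Subject to:
  C1: -3y1 - y2 - 4y3 ≤ -4
  C2: -3y1 - 3y3 - y4 ≤ -1
  y1, y2, y3, y4 ≥ 0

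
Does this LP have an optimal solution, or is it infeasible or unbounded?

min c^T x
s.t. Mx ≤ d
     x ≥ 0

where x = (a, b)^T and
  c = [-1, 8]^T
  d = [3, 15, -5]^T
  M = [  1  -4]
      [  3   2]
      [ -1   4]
One constraint requires a - 4b ≤ 3, while the constraint -a + 4b ≤ -5 is equivalent to a - 4b ≥ 5. Together they would need 5 ≤ a - 4b ≤ 3, which is impossible since 5 > 3. No point satisfies all constraints.

Infeasible — the constraint set is empty.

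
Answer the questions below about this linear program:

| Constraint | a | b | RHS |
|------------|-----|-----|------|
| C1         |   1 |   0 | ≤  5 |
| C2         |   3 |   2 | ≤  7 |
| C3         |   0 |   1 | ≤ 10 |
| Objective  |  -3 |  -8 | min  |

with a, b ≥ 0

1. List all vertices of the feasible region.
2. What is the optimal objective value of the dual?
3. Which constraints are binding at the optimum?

1. (0, 0), (2.333, 0), (0, 3.5)
2. -28 (by strong duality, equal to the primal optimum)
3. C2, a ≥ 0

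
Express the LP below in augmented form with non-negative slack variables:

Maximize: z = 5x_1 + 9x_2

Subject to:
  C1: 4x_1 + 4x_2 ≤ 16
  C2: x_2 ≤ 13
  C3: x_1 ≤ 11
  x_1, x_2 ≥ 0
max z = 5x_1 + 9x_2

s.t.
  4x_1 + 4x_2 + s1 = 16
  x_2 + s2 = 13
  x_1 + s3 = 11
  x_1, x_2, s1, s2, s3 ≥ 0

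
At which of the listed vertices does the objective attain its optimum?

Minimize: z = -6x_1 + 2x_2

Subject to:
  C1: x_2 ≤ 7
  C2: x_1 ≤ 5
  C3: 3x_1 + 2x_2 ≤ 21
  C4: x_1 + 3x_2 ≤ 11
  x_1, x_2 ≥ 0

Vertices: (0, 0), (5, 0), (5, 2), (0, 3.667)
(5, 0) with z = -30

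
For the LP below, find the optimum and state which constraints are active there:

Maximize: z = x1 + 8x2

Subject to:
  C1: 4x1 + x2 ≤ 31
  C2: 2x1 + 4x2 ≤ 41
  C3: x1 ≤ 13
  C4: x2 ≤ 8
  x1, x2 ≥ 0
Optimal: x1 = 4.5, x2 = 8
Slack at optimum:
  C1: slack = 5
  C2: slack = 0 (binding)
  C3: slack = 8.5
  C4: slack = 0 (binding)
  x1 ≥ 0: x1 = 4.5
  x2 ≥ 0: x2 = 8
Binding constraints: C2, C4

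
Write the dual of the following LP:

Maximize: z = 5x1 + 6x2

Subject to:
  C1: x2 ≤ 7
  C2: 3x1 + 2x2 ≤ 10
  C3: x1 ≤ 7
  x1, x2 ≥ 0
Minimize: z = 7y1 + 10y2 + 7y3

Subject to:
  C1: -3y2 - y3 ≤ -5
  C2: -y1 - 2y2 ≤ -6
  y1, y2, y3 ≥ 0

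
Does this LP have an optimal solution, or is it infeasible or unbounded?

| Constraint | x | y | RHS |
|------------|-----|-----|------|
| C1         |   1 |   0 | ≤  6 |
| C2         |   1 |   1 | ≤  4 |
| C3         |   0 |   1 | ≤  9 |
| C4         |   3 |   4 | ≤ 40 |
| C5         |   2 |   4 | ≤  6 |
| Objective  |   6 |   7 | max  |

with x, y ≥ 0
The point (3, 0) satisfies every constraint, so the LP is feasible; the constraints give x ≤ 6 and y ≤ 9, which with x, y ≥ 0 keep the feasible region inside a bounded box. A feasible, bounded LP attains a finite optimum at a vertex.

Evaluating z = 6x + 7y at each vertex:
  (0, 0): z = 0
  (3, 0): z = 18
  (0, 1.5): z = 10.5

The LP has an optimal solution: (3, 0) with z = 18.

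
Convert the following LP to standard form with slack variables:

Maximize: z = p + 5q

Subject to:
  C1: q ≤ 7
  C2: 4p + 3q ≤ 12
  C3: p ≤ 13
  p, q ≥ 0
max z = p + 5q

s.t.
  q + s1 = 7
  4p + 3q + s2 = 12
  p + s3 = 13
  p, q, s1, s2, s3 ≥ 0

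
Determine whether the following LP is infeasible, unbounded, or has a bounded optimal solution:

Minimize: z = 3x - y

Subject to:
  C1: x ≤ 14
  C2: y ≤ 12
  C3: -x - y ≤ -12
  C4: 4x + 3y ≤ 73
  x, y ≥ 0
The point (0, 12) satisfies every constraint, so the LP is feasible; the constraints give x ≤ 14 and y ≤ 12, which with x, y ≥ 0 keep the feasible region inside a bounded box. A feasible, bounded LP attains a finite optimum at a vertex.

Evaluating z = 3x - y at each vertex:
  (12, 0): z = 36
  (14, 0): z = 42
  (14, 5.667): z = 36.33
  (9.25, 12): z = 15.75
  (0, 12): z = -12

Bounded optimum: z* = -12 at (0, 12).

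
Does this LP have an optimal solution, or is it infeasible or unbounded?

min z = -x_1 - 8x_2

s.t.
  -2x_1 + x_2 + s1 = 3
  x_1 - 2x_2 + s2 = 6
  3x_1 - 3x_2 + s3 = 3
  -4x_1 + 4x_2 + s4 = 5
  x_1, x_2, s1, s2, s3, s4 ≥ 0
Feasible point: (0, 0) satisfies every constraint, so the LP is feasible.
Direction d = (1, 1): for each constraint row a, a·d ≤ 0 —
  (-2)(1) + (1)(1) = -1 ≤ 0
  (1)(1) + (-2)(1) = -1 ≤ 0
  (3)(1) + (-3)(1) = 0 ≤ 0
  (-4)(1) + (4)(1) = 0 ≤ 0
and d ≥ 0, so (0, 0) + t·d stays feasible for every t ≥ 0. Along this ray z = -x_1 - 8x_2 changes by -9 per unit t, so z → −∞.

Unbounded: there is a feasible ray along which z → −∞.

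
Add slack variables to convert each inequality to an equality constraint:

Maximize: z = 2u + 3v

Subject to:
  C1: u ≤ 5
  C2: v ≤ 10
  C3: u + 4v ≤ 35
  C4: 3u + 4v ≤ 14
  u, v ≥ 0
max z = 2u + 3v

s.t.
  u + s1 = 5
  v + s2 = 10
  u + 4v + s3 = 35
  3u + 4v + s4 = 14
  u, v, s1, s2, s3, s4 ≥ 0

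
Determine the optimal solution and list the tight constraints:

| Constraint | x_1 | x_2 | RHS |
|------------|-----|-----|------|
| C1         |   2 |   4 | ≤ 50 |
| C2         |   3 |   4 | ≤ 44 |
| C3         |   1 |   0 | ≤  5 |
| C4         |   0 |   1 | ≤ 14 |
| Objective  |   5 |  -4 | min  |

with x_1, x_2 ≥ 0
Optimal: x_1 = 0, x_2 = 11
Slack at optimum:
  C1: slack = 6
  C2: slack = 0 (binding)
  C3: slack = 5
  C4: slack = 3
  x_1 ≥ 0: x_1 = 0 (binding)
  x_2 ≥ 0: x_2 = 11
Binding constraints: C2, x_1 ≥ 0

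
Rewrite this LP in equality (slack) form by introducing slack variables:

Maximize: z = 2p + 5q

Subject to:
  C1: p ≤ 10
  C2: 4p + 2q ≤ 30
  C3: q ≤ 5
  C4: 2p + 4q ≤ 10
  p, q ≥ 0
max z = 2p + 5q

s.t.
  p + s1 = 10
  4p + 2q + s2 = 30
  q + s3 = 5
  2p + 4q + s4 = 10
  p, q, s1, s2, s3, s4 ≥ 0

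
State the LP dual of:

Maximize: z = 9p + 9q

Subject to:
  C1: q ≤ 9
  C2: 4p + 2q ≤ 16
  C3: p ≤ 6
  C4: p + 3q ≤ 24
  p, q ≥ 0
Minimize: z = 9y1 + 16y2 + 6y3 + 24y4

Subject to:
  C1: -4y2 - y3 - y4 ≤ -9
  C2: -y1 - 2y2 - 3y4 ≤ -9
  y1, y2, y3, y4 ≥ 0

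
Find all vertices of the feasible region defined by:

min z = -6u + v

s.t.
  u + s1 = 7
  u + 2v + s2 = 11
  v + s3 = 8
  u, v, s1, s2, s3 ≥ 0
Each vertex is the intersection of two constraint boundaries that also satisfies all remaining constraints:
  u = 0 and v = 0 → (0, 0)
  u = 7 and v = 0 → (7, 0)
  u = 7 and u + 2v = 11 → (7, 2)
  u + 2v = 11 and u = 0 → (0, 5.5)

Vertices: (0, 0), (7, 0), (7, 2), (0, 5.5)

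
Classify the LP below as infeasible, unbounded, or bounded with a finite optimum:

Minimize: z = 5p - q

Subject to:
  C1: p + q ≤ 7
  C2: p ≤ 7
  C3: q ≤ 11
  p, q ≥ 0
The point (0, 7) satisfies every constraint, so the LP is feasible; the constraints give p ≤ 7 and q ≤ 11, which with p, q ≥ 0 keep the feasible region inside a bounded box. A feasible, bounded LP attains a finite optimum at a vertex.

Bounded optimum: z* = -7 at (0, 7).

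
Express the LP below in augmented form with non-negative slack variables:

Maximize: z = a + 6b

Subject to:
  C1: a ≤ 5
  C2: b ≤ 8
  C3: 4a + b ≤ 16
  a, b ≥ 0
max z = a + 6b

s.t.
  a + s1 = 5
  b + s2 = 8
  4a + b + s3 = 16
  a, b, s1, s2, s3 ≥ 0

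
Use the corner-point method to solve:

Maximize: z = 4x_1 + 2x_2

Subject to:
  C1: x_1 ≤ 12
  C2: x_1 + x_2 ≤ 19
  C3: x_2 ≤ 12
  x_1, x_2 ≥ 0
Each vertex is the intersection of two constraint boundaries that also satisfies all remaining constraints:
  x_1 = 0 and x_2 = 0 → (0, 0)
  x_1 = 12 and x_2 = 0 → (12, 0)
  x_1 = 12 and x_1 + x_2 = 19 → (12, 7)
  x_1 + x_2 = 19 and x_2 = 12 → (7, 12)
  x_2 = 12 and x_1 = 0 → (0, 12)

Evaluating z = 4x_1 + 2x_2 at each vertex:
  (0, 0): z = 0
  (12, 0): z = 48
  (12, 7): z = 62
  (7, 12): z = 52
  (0, 12): z = 24

The maximum is at (12, 7) with z = 62.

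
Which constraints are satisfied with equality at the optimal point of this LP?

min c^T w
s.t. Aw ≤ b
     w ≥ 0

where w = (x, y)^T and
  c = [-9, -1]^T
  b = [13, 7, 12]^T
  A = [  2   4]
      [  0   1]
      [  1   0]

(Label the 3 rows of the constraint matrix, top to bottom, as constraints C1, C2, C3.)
Optimal: x = 6.5, y = 0
Binding: C1, y ≥ 0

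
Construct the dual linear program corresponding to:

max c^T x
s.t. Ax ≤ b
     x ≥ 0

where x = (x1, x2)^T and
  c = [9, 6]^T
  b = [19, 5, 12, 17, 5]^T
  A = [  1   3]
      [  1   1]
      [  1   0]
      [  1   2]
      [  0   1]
Minimize: z = 19y1 + 5y2 + 12y3 + 17y4 + 5y5

Subject to:
  C1: -y1 - y2 - y3 - y4 ≤ -9
  C2: -3y1 - y2 - 2y4 - y5 ≤ -6
  y1, y2, y3, y4, y5 ≥ 0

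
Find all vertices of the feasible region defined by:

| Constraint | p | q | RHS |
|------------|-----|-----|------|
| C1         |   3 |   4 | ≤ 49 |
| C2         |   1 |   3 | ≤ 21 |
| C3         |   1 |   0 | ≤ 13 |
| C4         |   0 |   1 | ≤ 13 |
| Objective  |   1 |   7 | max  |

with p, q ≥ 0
Each vertex is the intersection of two constraint boundaries that also satisfies all remaining constraints:
  p = 0 and q = 0 → (0, 0)
  p = 13 and q = 0 → (13, 0)
  3p + 4q = 49 and p = 13 → (13, 2.5)
  3p + 4q = 49 and p + 3q = 21 → (12.6, 2.8)
  p + 3q = 21 and p = 0 → (0, 7)

Vertices: (0, 0), (13, 0), (13, 2.5), (12.6, 2.8), (0, 7)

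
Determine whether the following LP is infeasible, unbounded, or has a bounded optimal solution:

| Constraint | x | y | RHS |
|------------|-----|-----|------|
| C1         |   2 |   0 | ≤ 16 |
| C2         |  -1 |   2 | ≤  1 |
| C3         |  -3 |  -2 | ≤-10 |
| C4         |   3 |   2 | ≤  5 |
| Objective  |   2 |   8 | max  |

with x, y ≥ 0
C4 requires 3x + 2y ≤ 5, while C3 (-3x - 2y ≤ -10) is equivalent to 3x + 2y ≥ 10. Together they would need 10 ≤ 3x + 2y ≤ 5, which is impossible since 10 > 5. No point satisfies all constraints.

The feasible region is empty; the LP is infeasible.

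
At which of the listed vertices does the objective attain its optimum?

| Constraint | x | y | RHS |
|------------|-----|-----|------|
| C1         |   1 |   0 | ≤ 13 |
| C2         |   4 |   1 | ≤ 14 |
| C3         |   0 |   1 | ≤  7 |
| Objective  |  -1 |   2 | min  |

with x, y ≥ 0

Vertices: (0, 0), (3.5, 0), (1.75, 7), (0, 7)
Evaluating z = -x + 2y at each vertex:
  (0, 0): z = 0
  (3.5, 0): z = -3.5
  (1.75, 7): z = 12.25
  (0, 7): z = 14

The smallest value is z = -3.5, attained at (3.5, 0).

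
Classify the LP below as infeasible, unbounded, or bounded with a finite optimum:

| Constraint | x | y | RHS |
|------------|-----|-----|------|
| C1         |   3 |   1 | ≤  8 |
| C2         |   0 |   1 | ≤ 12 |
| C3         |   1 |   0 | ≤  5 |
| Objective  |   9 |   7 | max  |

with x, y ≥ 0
The point (0, 8) satisfies every constraint, so the LP is feasible; the constraints give x ≤ 5 and y ≤ 12, which with x, y ≥ 0 keep the feasible region inside a bounded box. A feasible, bounded LP attains a finite optimum at a vertex.

The LP has an optimal solution: (0, 8) with z = 56.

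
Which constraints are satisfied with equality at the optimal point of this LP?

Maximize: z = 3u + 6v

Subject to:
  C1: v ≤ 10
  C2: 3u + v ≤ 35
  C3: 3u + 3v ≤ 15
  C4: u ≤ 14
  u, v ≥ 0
Optimal: u = 0, v = 5
Binding: C3, u ≥ 0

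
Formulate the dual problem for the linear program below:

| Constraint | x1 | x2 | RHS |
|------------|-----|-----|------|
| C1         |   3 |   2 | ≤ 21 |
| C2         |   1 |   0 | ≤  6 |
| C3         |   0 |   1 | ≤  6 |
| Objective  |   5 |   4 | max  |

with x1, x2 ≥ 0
Minimize: z = 21y1 + 6y2 + 6y3

Subject to:
  C1: -3y1 - y2 ≤ -5
  C2: -2y1 - y3 ≤ -4
  y1, y2, y3 ≥ 0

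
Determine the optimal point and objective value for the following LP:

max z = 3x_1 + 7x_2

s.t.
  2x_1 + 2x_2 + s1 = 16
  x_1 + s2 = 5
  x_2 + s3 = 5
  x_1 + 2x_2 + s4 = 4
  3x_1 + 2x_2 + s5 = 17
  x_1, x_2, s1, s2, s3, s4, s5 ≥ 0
Each vertex is the intersection of two constraint boundaries that also satisfies all remaining constraints:
  x_1 = 0 and x_2 = 0 → (0, 0)
  x_1 + 2x_2 = 4 and x_2 = 0 → (4, 0)
  x_1 + 2x_2 = 4 and x_1 = 0 → (0, 2)

Evaluating z = 3x_1 + 7x_2 at each vertex:
  (0, 0): z = 0
  (4, 0): z = 12
  (0, 2): z = 14

The maximum is at (0, 2) with z = 14.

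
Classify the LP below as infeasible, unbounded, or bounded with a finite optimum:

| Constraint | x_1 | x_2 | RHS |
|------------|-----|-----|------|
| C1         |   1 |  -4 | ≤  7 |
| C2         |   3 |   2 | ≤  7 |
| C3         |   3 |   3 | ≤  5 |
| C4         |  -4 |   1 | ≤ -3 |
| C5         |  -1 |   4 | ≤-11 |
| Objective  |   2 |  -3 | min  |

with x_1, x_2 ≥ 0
C1 requires x_1 - 4x_2 ≤ 7, while C5 (-x_1 + 4x_2 ≤ -11) is equivalent to x_1 - 4x_2 ≥ 11. Together they would need 11 ≤ x_1 - 4x_2 ≤ 7, which is impossible since 11 > 7. No point satisfies all constraints.

The feasible region is empty; the LP is infeasible.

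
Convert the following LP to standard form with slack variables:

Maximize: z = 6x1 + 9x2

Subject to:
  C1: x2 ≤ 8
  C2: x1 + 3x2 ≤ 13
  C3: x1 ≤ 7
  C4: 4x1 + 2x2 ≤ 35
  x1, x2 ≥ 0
max z = 6x1 + 9x2

s.t.
  x2 + s1 = 8
  x1 + 3x2 + s2 = 13
  x1 + s3 = 7
  4x1 + 2x2 + s4 = 35
  x1, x2, s1, s2, s3, s4 ≥ 0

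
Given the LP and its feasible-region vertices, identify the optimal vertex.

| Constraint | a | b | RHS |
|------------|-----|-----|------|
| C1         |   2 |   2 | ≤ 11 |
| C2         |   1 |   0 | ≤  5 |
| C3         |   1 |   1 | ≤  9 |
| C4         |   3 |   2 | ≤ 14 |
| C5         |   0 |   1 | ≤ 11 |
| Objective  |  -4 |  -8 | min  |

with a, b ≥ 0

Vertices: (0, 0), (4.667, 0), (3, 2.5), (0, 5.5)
Evaluating z = -4a - 8b at each vertex:
  (0, 0): z = 0
  (4.667, 0): z = -18.67
  (3, 2.5): z = -32
  (0, 5.5): z = -44

The smallest value is z = -44, attained at (0, 5.5).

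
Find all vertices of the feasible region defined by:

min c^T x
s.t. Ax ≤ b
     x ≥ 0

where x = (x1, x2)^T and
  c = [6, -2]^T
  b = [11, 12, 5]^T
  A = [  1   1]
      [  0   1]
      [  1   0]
Each vertex is the intersection of two constraint boundaries that also satisfies all remaining constraints:
  x1 = 0 and x2 = 0 → (0, 0)
  x1 = 5 and x2 = 0 → (5, 0)
  x1 + x2 = 11 and x1 = 5 → (5, 6)
  x1 + x2 = 11 and x1 = 0 → (0, 11)

Vertices: (0, 0), (5, 0), (5, 6), (0, 11)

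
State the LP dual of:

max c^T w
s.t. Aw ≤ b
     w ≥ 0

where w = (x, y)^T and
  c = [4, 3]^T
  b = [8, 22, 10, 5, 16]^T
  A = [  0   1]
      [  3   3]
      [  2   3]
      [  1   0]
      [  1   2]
Minimize: z = 8y1 + 22y2 + 10y3 + 5y4 + 16y5

Subject to:
  C1: -3y2 - 2y3 - y4 - y5 ≤ -4
  C2: -y1 - 3y2 - 3y3 - 2y5 ≤ -3
  y1, y2, y3, y4, y5 ≥ 0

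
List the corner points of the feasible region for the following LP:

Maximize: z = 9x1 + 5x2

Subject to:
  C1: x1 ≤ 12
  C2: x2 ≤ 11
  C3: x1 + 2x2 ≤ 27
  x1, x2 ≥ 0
Each vertex is the intersection of two constraint boundaries that also satisfies all remaining constraints:
  x1 = 0 and x2 = 0 → (0, 0)
  x1 = 12 and x2 = 0 → (12, 0)
  x1 = 12 and x1 + 2x2 = 27 → (12, 7.5)
  x2 = 11 and x1 + 2x2 = 27 → (5, 11)
  x2 = 11 and x1 = 0 → (0, 11)

Vertices: (0, 0), (12, 0), (12, 7.5), (5, 11), (0, 11)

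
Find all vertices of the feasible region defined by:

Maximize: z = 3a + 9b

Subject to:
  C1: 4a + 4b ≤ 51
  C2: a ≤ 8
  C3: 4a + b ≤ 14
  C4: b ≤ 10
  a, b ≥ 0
Each vertex is the intersection of two constraint boundaries that also satisfies all remaining constraints:
  a = 0 and b = 0 → (0, 0)
  4a + b = 14 and b = 0 → (3.5, 0)
  4a + b = 14 and b = 10 → (1, 10)
  b = 10 and a = 0 → (0, 10)

Vertices: (0, 0), (3.5, 0), (1, 10), (0, 10)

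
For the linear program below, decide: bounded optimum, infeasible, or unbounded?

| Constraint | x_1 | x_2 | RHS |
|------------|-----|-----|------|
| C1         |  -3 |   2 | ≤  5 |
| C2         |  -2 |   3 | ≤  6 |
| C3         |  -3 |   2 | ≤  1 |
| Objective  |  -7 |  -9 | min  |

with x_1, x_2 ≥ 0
Feasible point: (0, 0) satisfies every constraint, so the LP is feasible.
Direction d = (1, 0): for each constraint row a, a·d ≤ 0 —
  (-3)(1) + (2)(0) = -3 ≤ 0
  (-2)(1) + (3)(0) = -2 ≤ 0
  (-3)(1) + (2)(0) = -3 ≤ 0
and d ≥ 0, so (0, 0) + t·d stays feasible for every t ≥ 0. Along this ray z = -7x_1 - 9x_2 changes by -7 per unit t, so z → −∞.

Unbounded: there is a feasible ray along which z → −∞.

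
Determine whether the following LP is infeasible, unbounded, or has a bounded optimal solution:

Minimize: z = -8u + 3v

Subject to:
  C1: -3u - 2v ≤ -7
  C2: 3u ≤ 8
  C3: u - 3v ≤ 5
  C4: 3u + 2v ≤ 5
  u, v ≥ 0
C4 requires 3u + 2v ≤ 5, while C1 (-3u - 2v ≤ -7) is equivalent to 3u + 2v ≥ 7. Together they would need 7 ≤ 3u + 2v ≤ 5, which is impossible since 7 > 5. No point satisfies all constraints.

The feasible region is empty; the LP is infeasible.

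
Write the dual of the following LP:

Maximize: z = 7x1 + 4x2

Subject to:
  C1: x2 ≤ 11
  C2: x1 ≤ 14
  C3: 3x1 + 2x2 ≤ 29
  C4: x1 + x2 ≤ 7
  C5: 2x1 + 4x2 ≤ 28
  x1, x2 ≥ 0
Minimize: z = 11y1 + 14y2 + 29y3 + 7y4 + 28y5

Subject to:
  C1: -y2 - 3y3 - y4 - 2y5 ≤ -7
  C2: -y1 - 2y3 - y4 - 4y5 ≤ -4
  y1, y2, y3, y4, y5 ≥ 0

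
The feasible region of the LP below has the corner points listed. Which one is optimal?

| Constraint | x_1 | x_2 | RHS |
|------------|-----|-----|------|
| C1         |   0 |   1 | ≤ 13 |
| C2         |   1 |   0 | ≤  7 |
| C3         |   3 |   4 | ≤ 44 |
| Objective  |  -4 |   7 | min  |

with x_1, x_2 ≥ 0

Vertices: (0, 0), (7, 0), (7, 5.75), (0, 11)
Evaluating z = -4x_1 + 7x_2 at each vertex:
  (0, 0): z = 0
  (7, 0): z = -28
  (7, 5.75): z = 12.25
  (0, 11): z = 77

The smallest value is z = -28, attained at (7, 0).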